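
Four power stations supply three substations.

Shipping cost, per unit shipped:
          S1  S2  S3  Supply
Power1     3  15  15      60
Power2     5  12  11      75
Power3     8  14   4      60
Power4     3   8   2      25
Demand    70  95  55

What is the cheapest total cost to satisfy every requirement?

An optimal shipping plan:
  Power1→S1: 60 × 3 = 180
  Power2→S1: 10 × 5 = 50
  Power2→S2: 65 × 12 = 780
  Power3→S2: 5 × 14 = 70
  Power3→S3: 55 × 4 = 220
  Power4→S2: 25 × 8 = 200
Total = 180 + 50 + 780 + 70 + 220 + 200 = 1500.

1500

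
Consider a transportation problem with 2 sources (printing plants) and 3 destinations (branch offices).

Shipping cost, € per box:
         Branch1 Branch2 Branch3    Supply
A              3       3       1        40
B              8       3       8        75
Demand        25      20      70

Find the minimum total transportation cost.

Optimal allocation:
  A→Branch3: 40 × €1 = €40
  B→Branch1: 25 × €8 = €200
  B→Branch2: 20 × €3 = €60
  B→Branch3: 30 × €8 = €240
Total = 40 + 200 + 60 + 240 = €540.

540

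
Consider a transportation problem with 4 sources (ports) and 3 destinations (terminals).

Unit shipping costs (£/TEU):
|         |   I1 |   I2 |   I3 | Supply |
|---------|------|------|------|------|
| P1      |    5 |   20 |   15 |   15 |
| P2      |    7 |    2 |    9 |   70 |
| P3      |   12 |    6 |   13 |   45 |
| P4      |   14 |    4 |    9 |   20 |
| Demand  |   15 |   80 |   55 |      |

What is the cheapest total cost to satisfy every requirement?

Optimal allocation:
  P1 to I1: 15 × £5 = £75
  P2 to I2: 35 × £2 = £70
  P2 to I3: 35 × £9 = £315
  P3 to I2: 45 × £6 = £270
  P4 to I3: 20 × £9 = £180
Total = 75 + 70 + 315 + 270 + 180 = £910.

910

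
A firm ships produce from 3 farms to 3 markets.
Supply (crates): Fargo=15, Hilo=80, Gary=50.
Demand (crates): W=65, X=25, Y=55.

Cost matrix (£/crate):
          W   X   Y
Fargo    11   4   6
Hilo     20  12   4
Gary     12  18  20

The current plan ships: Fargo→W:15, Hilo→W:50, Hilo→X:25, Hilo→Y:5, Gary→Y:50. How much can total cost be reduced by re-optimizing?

Current plan cost = 15·11 + 50·20 + 25·12 + 5·4 + 50·20 = £2485.
Optimal plan:
  Fargo→W: 15 crates
  Hilo→X: 25 crates
  Hilo→Y: 55 crates
  Gary→W: 50 crates
Optimal cost = £1285.
Saving = 2485 − 1285 = £1200.

1200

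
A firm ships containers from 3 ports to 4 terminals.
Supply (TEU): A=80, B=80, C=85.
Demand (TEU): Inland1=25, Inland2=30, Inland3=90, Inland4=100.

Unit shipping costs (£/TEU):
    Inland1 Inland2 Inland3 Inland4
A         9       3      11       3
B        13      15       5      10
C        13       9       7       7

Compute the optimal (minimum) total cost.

An optimal shipping plan:
  A→Inland2: 30 TEU
  A→Inland4: 50 TEU
  B→Inland3: 80 TEU
  C→Inland1: 25 TEU
  C→Inland3: 10 TEU
  C→Inland4: 50 TEU
Total cost = £1385.

1385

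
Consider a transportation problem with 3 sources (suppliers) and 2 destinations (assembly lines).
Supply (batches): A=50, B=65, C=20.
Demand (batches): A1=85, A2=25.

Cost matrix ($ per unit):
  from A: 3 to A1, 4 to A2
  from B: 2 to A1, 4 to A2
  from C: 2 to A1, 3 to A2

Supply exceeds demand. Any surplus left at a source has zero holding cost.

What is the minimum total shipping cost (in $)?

270

Optimal allocation:
  A–A2: 25 × $4 = $100
  B–A1: 65 × $2 = $130
  C–A1: 20 × $2 = $40
Total = 100 + 130 + 40 = $270.
(Supply check: A ships 25; B ships 65; C ships 20.)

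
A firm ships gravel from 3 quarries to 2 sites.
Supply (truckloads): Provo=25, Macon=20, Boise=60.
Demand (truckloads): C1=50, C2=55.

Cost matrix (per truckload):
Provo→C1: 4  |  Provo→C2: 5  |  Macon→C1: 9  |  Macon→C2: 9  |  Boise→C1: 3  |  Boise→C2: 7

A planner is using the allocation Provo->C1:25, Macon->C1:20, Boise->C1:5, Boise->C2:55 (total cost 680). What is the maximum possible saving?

Current plan cost = 25·4 + 20·9 + 5·3 + 55·7 = 680.
Optimal plan:
  Provo to C2: 25 × 5 = 125
  Macon to C2: 20 × 9 = 180
  Boise to C1: 50 × 3 = 150
  Boise to C2: 10 × 7 = 70
Optimal cost = 525.
Saving = 680 − 525 = 155.

155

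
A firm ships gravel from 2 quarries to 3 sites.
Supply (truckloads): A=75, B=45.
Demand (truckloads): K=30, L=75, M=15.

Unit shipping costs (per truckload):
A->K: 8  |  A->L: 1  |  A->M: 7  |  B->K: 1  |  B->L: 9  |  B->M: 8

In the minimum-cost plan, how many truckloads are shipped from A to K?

0

Optimal shipments:
  A–L: 75 truckloads
  B–K: 30 truckloads
  B–M: 15 truckloads
Total cost = 225.
The route A→K is not used.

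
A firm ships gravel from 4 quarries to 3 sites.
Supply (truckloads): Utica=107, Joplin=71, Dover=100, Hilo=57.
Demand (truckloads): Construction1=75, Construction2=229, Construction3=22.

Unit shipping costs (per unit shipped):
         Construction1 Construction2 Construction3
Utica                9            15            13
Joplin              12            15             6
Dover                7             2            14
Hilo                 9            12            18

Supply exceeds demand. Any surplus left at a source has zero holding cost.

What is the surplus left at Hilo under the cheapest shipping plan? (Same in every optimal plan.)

Minimum-cost shipments:
  Utica to Construction1: 75 truckloads
  Utica to Construction2: 32 truckloads
  Joplin to Construction2: 40 truckloads
  Joplin to Construction3: 22 truckloads
  Dover to Construction2: 100 truckloads
  Hilo to Construction2: 57 truckloads
Total cost = 2771.
Hilo ships 57 of its 57, leaving 0.

0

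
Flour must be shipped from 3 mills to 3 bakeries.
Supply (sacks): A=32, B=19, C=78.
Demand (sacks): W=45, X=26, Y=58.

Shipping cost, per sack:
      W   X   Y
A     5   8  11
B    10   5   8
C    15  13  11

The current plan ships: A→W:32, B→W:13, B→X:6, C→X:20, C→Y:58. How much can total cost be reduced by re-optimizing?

39

Current plan cost = 32·5 + 13·10 + 6·5 + 20·13 + 58·11 = 1218.
Optimal plan:
  A→W: 32 × 5 = 160
  B→X: 19 × 5 = 95
  C→W: 13 × 15 = 195
  C→X: 7 × 13 = 91
  C→Y: 58 × 11 = 638
Optimal cost = 1179.
Saving = 1218 − 1179 = 39.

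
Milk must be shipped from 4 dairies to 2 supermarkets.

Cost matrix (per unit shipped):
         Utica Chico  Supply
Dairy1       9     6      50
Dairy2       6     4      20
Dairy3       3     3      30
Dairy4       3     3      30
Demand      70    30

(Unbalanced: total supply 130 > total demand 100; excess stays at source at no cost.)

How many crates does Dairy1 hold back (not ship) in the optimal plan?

Minimum-cost shipments:
  Dairy1–Chico: 20 × 6 = 120
  Dairy2–Utica: 10 × 6 = 60
  Dairy2–Chico: 10 × 4 = 40
  Dairy3–Utica: 30 × 3 = 90
  Dairy4–Utica: 30 × 3 = 90
Total cost = 400.
Dairy1 ships 20 of its 50, leaving 30.

30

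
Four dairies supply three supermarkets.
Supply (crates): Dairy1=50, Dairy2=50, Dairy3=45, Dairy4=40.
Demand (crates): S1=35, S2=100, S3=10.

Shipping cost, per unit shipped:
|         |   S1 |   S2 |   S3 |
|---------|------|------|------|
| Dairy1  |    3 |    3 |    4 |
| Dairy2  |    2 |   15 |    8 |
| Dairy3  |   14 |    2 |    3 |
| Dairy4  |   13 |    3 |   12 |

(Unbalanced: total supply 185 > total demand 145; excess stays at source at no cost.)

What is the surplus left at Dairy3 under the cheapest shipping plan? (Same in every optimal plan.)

Minimum-cost shipments:
  Dairy1–S2: 50 × 3 = 150
  Dairy2–S1: 35 × 2 = 70
  Dairy3–S2: 35 × 2 = 70
  Dairy3–S3: 10 × 3 = 30
  Dairy4–S2: 15 × 3 = 45
Total cost = 365.
Dairy3 ships 45 of its 45, leaving 0.

0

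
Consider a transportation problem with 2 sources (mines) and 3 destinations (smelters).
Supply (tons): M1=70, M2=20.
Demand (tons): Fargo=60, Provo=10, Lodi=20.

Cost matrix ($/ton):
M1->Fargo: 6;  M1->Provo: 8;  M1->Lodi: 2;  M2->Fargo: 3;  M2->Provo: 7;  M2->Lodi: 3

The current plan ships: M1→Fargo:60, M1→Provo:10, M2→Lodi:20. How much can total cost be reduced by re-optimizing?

Current plan cost = 60·6 + 10·8 + 20·3 = $500.
Optimal plan:
  M1→Fargo: 40 tons
  M1→Provo: 10 tons
  M1→Lodi: 20 tons
  M2→Fargo: 20 tons
Optimal cost = $420.
Saving = 500 − 420 = $80.

80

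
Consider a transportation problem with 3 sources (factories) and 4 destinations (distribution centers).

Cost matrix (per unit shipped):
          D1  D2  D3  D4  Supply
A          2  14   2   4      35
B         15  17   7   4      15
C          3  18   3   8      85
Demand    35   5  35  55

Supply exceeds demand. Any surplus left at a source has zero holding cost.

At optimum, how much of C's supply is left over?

An optimal plan:
  A->D2: 5 × 14 = 70
  A->D4: 30 × 4 = 120
  B->D4: 15 × 4 = 60
  C->D1: 35 × 3 = 105
  C->D3: 35 × 3 = 105
  C->D4: 10 × 8 = 80
Total cost = 540.
C ships 80 of its 85, leaving 5.

5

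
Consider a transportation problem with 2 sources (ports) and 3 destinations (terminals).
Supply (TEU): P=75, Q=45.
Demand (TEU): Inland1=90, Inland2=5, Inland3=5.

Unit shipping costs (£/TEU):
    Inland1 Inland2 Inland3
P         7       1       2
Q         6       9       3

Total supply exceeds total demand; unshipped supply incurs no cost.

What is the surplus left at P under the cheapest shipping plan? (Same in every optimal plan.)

20

An optimal plan:
  P→Inland1: 45 TEU
  P→Inland2: 5 TEU
  P→Inland3: 5 TEU
  Q→Inland1: 45 TEU
Total cost = £600.
P ships 55 of its 75, leaving 20.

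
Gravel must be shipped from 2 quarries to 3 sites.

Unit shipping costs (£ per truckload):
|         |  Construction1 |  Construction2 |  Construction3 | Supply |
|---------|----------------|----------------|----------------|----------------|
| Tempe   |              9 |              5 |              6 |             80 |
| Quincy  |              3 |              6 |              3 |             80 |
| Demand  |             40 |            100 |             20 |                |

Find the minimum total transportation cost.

An optimal shipping plan:
  Tempe to Construction2: 80 × £5 = £400
  Quincy to Construction1: 40 × £3 = £120
  Quincy to Construction2: 20 × £6 = £120
  Quincy to Construction3: 20 × £3 = £60
Total = 400 + 120 + 120 + 60 = £700.
(Supply check: Tempe ships 80; Quincy ships 80.)

700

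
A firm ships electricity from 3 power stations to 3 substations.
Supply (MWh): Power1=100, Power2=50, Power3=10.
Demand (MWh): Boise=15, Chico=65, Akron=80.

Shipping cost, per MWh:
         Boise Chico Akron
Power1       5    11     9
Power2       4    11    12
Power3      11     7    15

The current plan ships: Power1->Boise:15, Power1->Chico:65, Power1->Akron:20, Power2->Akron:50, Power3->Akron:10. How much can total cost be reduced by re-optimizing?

265

Current plan cost = 15·5 + 65·11 + 20·9 + 50·12 + 10·15 = 1720.
Optimal plan:
  Power1→Chico: 20 × 11 = 220
  Power1→Akron: 80 × 9 = 720
  Power2→Boise: 15 × 4 = 60
  Power2→Chico: 35 × 11 = 385
  Power3→Chico: 10 × 7 = 70
Optimal cost = 1455.
Saving = 1720 − 1455 = 265.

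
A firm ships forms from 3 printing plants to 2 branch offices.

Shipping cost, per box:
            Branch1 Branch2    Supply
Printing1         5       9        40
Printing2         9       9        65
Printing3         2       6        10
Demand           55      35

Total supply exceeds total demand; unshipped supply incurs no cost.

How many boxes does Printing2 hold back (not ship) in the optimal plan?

25

An optimal plan:
  Printing1 to Branch1: 40 boxes
  Printing2 to Branch1: 5 boxes
  Printing2 to Branch2: 35 boxes
  Printing3 to Branch1: 10 boxes
Total cost = 580.
Printing2 ships 40 of its 65, leaving 25.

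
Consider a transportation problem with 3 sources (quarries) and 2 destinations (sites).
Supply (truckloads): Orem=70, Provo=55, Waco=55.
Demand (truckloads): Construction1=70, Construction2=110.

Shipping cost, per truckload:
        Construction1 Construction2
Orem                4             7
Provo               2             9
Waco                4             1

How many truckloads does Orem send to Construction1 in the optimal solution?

The minimum-cost plan:
  Orem→Construction1: 15 × 4 = 60
  Orem→Construction2: 55 × 7 = 385
  Provo→Construction1: 55 × 2 = 110
  Waco→Construction2: 55 × 1 = 55
Total cost = 610.
So Orem→Construction1 carries 15 truckloads.

15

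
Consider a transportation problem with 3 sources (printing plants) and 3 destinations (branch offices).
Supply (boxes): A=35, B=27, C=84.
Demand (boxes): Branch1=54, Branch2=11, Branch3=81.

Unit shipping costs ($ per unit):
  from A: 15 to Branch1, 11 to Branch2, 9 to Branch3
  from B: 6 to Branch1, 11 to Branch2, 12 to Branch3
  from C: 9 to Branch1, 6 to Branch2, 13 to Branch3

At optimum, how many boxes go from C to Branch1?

Optimal shipments:
  A to Branch3: 35 × $9 = $315
  B to Branch1: 27 × $6 = $162
  C to Branch1: 27 × $9 = $243
  C to Branch2: 11 × $6 = $66
  C to Branch3: 46 × $13 = $598
Total cost = $1384.
So C→Branch1 carries 27 boxes.

27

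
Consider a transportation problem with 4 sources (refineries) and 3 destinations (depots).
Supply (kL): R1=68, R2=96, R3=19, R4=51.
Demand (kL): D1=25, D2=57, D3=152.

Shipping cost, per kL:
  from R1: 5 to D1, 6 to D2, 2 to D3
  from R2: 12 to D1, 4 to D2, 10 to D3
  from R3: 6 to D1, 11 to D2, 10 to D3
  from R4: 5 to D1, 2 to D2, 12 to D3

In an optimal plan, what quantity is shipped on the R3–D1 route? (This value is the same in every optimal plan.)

19

Optimal shipments:
  R1→D3: 68 kL
  R2→D2: 12 kL
  R2→D3: 84 kL
  R3→D1: 19 kL
  R4→D1: 6 kL
  R4→D2: 45 kL
Total cost = 1258.
So R3→D1 carries 19 kL.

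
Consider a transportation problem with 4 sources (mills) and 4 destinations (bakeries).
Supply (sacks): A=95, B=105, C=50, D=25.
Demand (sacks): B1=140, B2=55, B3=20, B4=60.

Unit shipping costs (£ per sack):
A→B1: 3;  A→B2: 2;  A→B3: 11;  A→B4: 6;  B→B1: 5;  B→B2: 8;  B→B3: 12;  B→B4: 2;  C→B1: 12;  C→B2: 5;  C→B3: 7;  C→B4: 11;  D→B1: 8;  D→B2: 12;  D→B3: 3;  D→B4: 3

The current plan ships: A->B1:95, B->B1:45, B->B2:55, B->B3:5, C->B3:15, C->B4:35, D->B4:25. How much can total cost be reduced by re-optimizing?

610

Current plan cost = 95·3 + 45·5 + 55·8 + 5·12 + 15·7 + 35·11 + 25·3 = £1575.
Optimal plan:
  A→B1: 90 × £3 = £270
  A→B2: 5 × £2 = £10
  B→B1: 50 × £5 = £250
  B→B4: 55 × £2 = £110
  C→B2: 50 × £5 = £250
  D→B3: 20 × £3 = £60
  D→B4: 5 × £3 = £15
Optimal cost = £965.
Saving = 1575 − 965 = £610.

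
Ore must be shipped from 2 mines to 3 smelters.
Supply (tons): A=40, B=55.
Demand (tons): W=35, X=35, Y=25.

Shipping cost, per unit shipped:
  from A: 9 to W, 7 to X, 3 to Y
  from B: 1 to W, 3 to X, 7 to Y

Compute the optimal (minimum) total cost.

One minimum-cost allocation:
  A->X: 15 tons
  A->Y: 25 tons
  B->W: 35 tons
  B->X: 20 tons
Total cost = 275.
(Supply check: A ships 40; B ships 55.)

275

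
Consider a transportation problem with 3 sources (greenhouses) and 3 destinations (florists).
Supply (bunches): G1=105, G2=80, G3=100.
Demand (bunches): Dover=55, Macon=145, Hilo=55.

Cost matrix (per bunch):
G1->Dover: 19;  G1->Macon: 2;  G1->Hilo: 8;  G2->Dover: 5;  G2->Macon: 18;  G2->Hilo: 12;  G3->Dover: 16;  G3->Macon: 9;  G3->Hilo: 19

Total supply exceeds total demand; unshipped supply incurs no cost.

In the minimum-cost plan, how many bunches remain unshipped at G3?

30

An optimal plan:
  G1→Macon: 75 × 2 = 150
  G1→Hilo: 30 × 8 = 240
  G2→Dover: 55 × 5 = 275
  G2→Hilo: 25 × 12 = 300
  G3→Macon: 70 × 9 = 630
Total cost = 1595.
G3 ships 70 of its 100, leaving 30.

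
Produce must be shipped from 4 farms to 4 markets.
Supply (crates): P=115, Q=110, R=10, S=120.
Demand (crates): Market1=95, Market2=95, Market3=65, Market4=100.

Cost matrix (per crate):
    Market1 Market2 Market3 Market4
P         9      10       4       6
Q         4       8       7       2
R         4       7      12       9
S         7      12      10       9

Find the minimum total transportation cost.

2075

Optimal allocation:
  P→Market2: 50 × 10 = 500
  P→Market3: 65 × 4 = 260
  Q→Market2: 10 × 8 = 80
  Q→Market4: 100 × 2 = 200
  R→Market2: 10 × 7 = 70
  S→Market1: 95 × 7 = 665
  S→Market2: 25 × 12 = 300
Total = 500 + 260 + 80 + 200 + 70 + 665 + 300 = 2075.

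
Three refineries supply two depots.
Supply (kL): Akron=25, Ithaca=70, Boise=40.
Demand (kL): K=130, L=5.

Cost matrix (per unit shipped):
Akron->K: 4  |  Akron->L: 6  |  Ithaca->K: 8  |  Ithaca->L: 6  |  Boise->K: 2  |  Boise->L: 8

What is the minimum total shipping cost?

One minimum-cost allocation:
  Akron–K: 25 kL
  Ithaca–K: 65 kL
  Ithaca–L: 5 kL
  Boise–K: 40 kL
Total cost = 730.
(Supply check: Akron ships 25; Ithaca ships 70; Boise ships 40.)

730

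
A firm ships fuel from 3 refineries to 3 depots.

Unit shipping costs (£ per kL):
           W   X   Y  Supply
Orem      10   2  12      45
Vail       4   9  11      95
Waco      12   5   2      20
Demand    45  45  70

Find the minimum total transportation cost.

A cheapest plan:
  Orem->X: 45 × £2 = £90
  Vail->W: 45 × £4 = £180
  Vail->Y: 50 × £11 = £550
  Waco->Y: 20 × £2 = £40
Total = 90 + 180 + 550 + 40 = £860.

860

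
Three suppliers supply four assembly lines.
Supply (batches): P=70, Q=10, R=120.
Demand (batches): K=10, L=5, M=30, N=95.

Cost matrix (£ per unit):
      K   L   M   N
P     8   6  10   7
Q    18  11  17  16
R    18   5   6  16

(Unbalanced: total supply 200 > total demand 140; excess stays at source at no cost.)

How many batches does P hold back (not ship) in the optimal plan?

0

An optimal plan:
  P to K: 10 batches
  P to N: 60 batches
  R to L: 5 batches
  R to M: 30 batches
  R to N: 35 batches
Total cost = £1265.
P ships 70 of its 70, leaving 0.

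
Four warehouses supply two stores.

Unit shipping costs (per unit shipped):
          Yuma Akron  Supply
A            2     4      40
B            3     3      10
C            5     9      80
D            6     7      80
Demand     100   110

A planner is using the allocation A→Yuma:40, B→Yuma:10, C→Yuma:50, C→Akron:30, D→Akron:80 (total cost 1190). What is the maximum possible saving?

Current plan cost = 40·2 + 10·3 + 50·5 + 30·9 + 80·7 = 1190.
Optimal plan:
  A–Yuma: 20 × 2 = 40
  A–Akron: 20 × 4 = 80
  B–Akron: 10 × 3 = 30
  C–Yuma: 80 × 5 = 400
  D–Akron: 80 × 7 = 560
Optimal cost = 1110.
Saving = 1190 − 1110 = 80.

80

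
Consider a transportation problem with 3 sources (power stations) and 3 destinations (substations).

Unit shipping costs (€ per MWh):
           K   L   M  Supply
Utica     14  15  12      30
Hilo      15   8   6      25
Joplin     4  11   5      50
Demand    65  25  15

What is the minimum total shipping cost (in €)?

A cheapest plan:
  Utica→K: 15 × €14 = €210
  Utica→M: 15 × €12 = €180
  Hilo→L: 25 × €8 = €200
  Joplin→K: 50 × €4 = €200
Total = 210 + 180 + 200 + 200 = €790.

790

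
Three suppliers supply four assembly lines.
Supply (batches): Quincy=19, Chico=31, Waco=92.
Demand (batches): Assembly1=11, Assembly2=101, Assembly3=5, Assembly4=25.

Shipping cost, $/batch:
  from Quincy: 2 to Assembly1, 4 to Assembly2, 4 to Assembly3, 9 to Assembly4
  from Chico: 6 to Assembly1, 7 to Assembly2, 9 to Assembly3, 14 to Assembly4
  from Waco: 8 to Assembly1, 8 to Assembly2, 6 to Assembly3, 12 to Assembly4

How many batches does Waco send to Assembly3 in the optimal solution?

Optimal shipments:
  Quincy–Assembly1: 11 × $2 = $22
  Quincy–Assembly2: 8 × $4 = $32
  Chico–Assembly2: 31 × $7 = $217
  Waco–Assembly2: 62 × $8 = $496
  Waco–Assembly3: 5 × $6 = $30
  Waco–Assembly4: 25 × $12 = $300
Total cost = $1097.
So Waco→Assembly3 carries 5 batches.

5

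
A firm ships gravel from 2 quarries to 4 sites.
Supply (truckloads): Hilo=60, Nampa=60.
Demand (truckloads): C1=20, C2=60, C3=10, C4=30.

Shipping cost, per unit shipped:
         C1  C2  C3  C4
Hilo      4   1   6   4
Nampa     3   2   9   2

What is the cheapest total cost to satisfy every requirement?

250

An optimal shipping plan:
  Hilo→C2: 50 × 1 = 50
  Hilo→C3: 10 × 6 = 60
  Nampa→C1: 20 × 3 = 60
  Nampa→C2: 10 × 2 = 20
  Nampa→C4: 30 × 2 = 60
Total = 50 + 60 + 60 + 20 + 60 = 250.
(Supply check: Hilo ships 60; Nampa ships 60.)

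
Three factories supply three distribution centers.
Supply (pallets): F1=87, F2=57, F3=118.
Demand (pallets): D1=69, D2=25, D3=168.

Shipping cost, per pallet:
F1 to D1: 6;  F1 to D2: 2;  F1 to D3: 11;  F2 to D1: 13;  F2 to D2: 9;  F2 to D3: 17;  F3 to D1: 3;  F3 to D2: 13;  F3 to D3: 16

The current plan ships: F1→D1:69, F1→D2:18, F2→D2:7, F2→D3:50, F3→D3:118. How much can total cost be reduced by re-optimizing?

Current plan cost = 69·6 + 18·2 + 7·9 + 50·17 + 118·16 = 3251.
Optimal plan:
  F1->D2: 25 × 2 = 50
  F1->D3: 62 × 11 = 682
  F2->D3: 57 × 17 = 969
  F3->D1: 69 × 3 = 207
  F3->D3: 49 × 16 = 784
Optimal cost = 2692.
Saving = 3251 − 2692 = 559.

559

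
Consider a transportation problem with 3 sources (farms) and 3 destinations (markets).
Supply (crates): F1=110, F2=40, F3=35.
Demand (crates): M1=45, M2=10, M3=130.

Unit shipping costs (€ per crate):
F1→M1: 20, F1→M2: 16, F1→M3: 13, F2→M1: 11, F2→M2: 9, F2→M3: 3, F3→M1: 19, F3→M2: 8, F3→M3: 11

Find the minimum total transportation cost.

2220

One minimum-cost allocation:
  F1->M1: 45 crates
  F1->M3: 65 crates
  F2->M3: 40 crates
  F3->M2: 10 crates
  F3->M3: 25 crates
Total cost = €2220.
(Supply check: F1 ships 110; F2 ships 40; F3 ships 35.)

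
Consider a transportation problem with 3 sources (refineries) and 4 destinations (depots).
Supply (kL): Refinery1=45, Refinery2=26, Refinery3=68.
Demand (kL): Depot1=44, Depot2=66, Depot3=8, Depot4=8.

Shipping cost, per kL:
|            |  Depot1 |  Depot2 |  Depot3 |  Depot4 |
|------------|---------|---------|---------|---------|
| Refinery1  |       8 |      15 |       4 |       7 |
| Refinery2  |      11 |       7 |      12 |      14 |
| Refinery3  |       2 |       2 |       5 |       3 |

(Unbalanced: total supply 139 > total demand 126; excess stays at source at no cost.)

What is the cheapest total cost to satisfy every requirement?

A cheapest plan:
  Refinery1 to Depot1: 16 × 8 = 128
  Refinery1 to Depot3: 8 × 4 = 32
  Refinery1 to Depot4: 8 × 7 = 56
  Refinery2 to Depot2: 26 × 7 = 182
  Refinery3 to Depot1: 28 × 2 = 56
  Refinery3 to Depot2: 40 × 2 = 80
Total = 128 + 32 + 56 + 182 + 56 + 80 = 534.

534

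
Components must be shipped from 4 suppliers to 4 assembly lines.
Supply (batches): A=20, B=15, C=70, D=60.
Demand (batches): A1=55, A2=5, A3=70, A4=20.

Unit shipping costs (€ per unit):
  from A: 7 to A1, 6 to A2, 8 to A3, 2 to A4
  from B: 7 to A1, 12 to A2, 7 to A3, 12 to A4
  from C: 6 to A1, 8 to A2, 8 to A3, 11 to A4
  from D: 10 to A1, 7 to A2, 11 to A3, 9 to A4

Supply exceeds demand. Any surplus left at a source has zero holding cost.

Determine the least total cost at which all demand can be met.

1070

One minimum-cost allocation:
  A->A4: 20 × €2 = €40
  B->A3: 15 × €7 = €105
  C->A1: 55 × €6 = €330
  C->A3: 15 × €8 = €120
  D->A2: 5 × €7 = €35
  D->A3: 40 × €11 = €440
Total = 40 + 105 + 330 + 120 + 35 + 440 = €1070.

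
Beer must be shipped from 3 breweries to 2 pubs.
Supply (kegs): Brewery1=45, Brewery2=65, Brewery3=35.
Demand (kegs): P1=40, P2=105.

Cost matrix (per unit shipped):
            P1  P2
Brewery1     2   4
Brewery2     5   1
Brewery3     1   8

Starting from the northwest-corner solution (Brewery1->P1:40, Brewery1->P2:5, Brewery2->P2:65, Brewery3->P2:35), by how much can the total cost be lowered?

175

Current plan cost = 40·2 + 5·4 + 65·1 + 35·8 = 445.
Optimal plan:
  Brewery1->P1: 5 × 2 = 10
  Brewery1->P2: 40 × 4 = 160
  Brewery2->P2: 65 × 1 = 65
  Brewery3->P1: 35 × 1 = 35
Optimal cost = 270.
Saving = 445 − 270 = 175.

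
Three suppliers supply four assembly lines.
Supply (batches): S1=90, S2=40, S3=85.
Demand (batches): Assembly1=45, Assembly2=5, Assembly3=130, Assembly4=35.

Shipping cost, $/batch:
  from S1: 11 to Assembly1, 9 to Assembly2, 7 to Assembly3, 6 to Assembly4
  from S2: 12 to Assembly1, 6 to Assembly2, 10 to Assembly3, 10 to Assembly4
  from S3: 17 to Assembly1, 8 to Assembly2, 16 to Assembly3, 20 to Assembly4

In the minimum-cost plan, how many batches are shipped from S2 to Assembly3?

The minimum-cost plan:
  S1->Assembly3: 55 × $7 = $385
  S1->Assembly4: 35 × $6 = $210
  S2->Assembly3: 40 × $10 = $400
  S3->Assembly1: 45 × $17 = $765
  S3->Assembly2: 5 × $8 = $40
  S3->Assembly3: 35 × $16 = $560
Total cost = $2360.
So S2→Assembly3 carries 40 batches.

40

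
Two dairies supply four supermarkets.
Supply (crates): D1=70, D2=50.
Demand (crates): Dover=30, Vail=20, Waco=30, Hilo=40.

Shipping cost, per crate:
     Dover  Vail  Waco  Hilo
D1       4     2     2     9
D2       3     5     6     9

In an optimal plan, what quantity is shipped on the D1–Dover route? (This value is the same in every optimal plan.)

0

Solving gives:
  D1–Vail: 20 crates
  D1–Waco: 30 crates
  D1–Hilo: 20 crates
  D2–Dover: 30 crates
  D2–Hilo: 20 crates
Total cost = 550.
The route D1→Dover is not used.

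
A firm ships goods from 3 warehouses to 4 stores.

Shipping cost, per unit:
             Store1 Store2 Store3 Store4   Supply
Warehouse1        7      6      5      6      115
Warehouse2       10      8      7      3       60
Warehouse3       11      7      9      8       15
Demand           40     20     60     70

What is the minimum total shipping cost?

A cheapest plan:
  Warehouse1 to Store1: 40 × 7 = 280
  Warehouse1 to Store2: 5 × 6 = 30
  Warehouse1 to Store3: 60 × 5 = 300
  Warehouse1 to Store4: 10 × 6 = 60
  Warehouse2 to Store4: 60 × 3 = 180
  Warehouse3 to Store2: 15 × 7 = 105
Total = 280 + 30 + 300 + 60 + 180 + 105 = 955.

955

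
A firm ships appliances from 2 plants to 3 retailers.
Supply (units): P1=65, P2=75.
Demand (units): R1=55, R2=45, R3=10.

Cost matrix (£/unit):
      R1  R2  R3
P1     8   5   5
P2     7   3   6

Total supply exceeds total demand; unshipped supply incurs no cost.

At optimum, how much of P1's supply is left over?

30

Minimum-cost shipments:
  P1 to R1: 25 units
  P1 to R3: 10 units
  P2 to R1: 30 units
  P2 to R2: 45 units
Total cost = £595.
P1 ships 35 of its 65, leaving 30.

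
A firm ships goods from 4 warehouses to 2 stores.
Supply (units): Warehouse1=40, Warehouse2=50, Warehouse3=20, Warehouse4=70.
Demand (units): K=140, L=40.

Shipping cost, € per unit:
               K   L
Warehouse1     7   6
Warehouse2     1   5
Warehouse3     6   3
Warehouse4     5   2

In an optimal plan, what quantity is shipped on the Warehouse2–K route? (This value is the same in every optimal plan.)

The minimum-cost plan:
  Warehouse1 to K: 40 units
  Warehouse2 to K: 50 units
  Warehouse3 to K: 20 units
  Warehouse4 to K: 30 units
  Warehouse4 to L: 40 units
Total cost = €680.
So Warehouse2→K carries 50 units.

50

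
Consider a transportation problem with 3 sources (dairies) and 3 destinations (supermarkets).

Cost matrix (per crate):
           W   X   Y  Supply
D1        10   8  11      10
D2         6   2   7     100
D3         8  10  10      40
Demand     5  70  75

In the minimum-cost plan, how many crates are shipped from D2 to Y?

30

Solving gives:
  D1→Y: 10 × 11 = 110
  D2→X: 70 × 2 = 140
  D2→Y: 30 × 7 = 210
  D3→W: 5 × 8 = 40
  D3→Y: 35 × 10 = 350
Total cost = 850.
So D2→Y carries 30 crates.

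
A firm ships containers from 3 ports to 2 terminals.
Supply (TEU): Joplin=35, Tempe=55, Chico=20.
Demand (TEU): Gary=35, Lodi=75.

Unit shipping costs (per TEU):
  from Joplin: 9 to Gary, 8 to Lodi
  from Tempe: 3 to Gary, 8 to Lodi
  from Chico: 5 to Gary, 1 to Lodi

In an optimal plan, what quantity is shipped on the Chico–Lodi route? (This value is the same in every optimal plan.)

Optimal shipments:
  Joplin to Lodi: 35 × 8 = 280
  Tempe to Gary: 35 × 3 = 105
  Tempe to Lodi: 20 × 8 = 160
  Chico to Lodi: 20 × 1 = 20
Total cost = 565.
So Chico→Lodi carries 20 TEU.

20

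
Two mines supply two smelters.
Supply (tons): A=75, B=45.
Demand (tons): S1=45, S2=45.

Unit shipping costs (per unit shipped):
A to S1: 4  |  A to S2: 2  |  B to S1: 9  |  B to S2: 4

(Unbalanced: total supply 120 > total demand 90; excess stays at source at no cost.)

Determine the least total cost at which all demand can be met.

A cheapest plan:
  A->S1: 45 × 4 = 180
  A->S2: 30 × 2 = 60
  B->S2: 15 × 4 = 60
Total = 180 + 60 + 60 = 300.

300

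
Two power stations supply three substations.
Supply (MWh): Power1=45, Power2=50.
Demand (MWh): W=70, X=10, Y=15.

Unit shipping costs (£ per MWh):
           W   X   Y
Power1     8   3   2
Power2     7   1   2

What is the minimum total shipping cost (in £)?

560

One minimum-cost allocation:
  Power1 to W: 30 MWh
  Power1 to Y: 15 MWh
  Power2 to W: 40 MWh
  Power2 to X: 10 MWh
Total cost = £560.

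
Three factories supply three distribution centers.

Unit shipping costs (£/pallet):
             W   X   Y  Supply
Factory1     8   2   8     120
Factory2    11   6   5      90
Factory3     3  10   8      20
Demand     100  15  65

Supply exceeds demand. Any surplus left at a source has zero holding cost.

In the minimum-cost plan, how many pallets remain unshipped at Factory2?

25

Minimum-cost shipments:
  Factory1->W: 80 × £8 = £640
  Factory1->X: 15 × £2 = £30
  Factory2->Y: 65 × £5 = £325
  Factory3->W: 20 × £3 = £60
Total cost = £1055.
Factory2 ships 65 of its 90, leaving 25.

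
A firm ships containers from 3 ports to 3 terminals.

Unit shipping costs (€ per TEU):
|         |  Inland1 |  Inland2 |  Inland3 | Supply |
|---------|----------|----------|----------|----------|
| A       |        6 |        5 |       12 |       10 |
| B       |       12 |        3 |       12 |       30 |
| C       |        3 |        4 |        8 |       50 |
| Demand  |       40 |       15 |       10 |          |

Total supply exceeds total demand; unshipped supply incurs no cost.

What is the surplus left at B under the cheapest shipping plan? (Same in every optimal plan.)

15

An optimal plan:
  B to Inland2: 15 × €3 = €45
  C to Inland1: 40 × €3 = €120
  C to Inland3: 10 × €8 = €80
Total cost = €245.
B ships 15 of its 30, leaving 15.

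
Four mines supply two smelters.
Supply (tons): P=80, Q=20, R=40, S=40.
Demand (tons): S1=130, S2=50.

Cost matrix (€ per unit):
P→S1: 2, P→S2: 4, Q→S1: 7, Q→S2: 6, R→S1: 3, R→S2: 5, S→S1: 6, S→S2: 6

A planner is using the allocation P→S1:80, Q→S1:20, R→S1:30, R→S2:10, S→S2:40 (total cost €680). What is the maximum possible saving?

Current plan cost = 80·2 + 20·7 + 30·3 + 10·5 + 40·6 = €680.
Optimal plan:
  P→S1: 80 tons
  Q→S2: 20 tons
  R→S1: 40 tons
  S→S1: 10 tons
  S→S2: 30 tons
Optimal cost = €640.
Saving = 680 − 640 = €40.

40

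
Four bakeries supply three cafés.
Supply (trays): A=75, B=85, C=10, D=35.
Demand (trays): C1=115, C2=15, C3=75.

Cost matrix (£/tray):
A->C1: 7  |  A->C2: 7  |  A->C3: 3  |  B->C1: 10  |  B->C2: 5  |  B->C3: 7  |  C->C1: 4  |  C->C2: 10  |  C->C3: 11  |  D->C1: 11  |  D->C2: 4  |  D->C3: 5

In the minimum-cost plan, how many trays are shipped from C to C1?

10

Solving gives:
  A–C1: 20 × £7 = £140
  A–C3: 55 × £3 = £165
  B–C1: 85 × £10 = £850
  C–C1: 10 × £4 = £40
  D–C2: 15 × £4 = £60
  D–C3: 20 × £5 = £100
Total cost = £1355.
So C→C1 carries 10 trays.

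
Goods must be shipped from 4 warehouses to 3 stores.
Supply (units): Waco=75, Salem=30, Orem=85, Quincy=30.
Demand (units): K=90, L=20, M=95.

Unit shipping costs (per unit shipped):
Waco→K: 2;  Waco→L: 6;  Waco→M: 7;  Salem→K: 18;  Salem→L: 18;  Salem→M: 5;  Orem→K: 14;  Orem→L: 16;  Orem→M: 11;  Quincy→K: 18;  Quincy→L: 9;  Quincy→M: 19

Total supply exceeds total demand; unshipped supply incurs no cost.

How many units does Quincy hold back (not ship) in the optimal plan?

10

An optimal plan:
  Waco→K: 75 × 2 = 150
  Salem→M: 30 × 5 = 150
  Orem→K: 15 × 14 = 210
  Orem→M: 65 × 11 = 715
  Quincy→L: 20 × 9 = 180
Total cost = 1405.
Quincy ships 20 of its 30, leaving 10.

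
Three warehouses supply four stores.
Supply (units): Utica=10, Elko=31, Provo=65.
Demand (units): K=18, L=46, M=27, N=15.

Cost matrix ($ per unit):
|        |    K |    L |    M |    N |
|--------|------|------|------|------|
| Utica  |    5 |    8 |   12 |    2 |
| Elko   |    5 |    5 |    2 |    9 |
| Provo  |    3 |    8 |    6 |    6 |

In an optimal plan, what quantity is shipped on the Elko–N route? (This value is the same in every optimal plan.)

Solving gives:
  Utica→N: 10 × $2 = $20
  Elko→L: 4 × $5 = $20
  Elko→M: 27 × $2 = $54
  Provo→K: 18 × $3 = $54
  Provo→L: 42 × $8 = $336
  Provo→N: 5 × $6 = $30
Total cost = $514.
The route Elko→N is not used.

0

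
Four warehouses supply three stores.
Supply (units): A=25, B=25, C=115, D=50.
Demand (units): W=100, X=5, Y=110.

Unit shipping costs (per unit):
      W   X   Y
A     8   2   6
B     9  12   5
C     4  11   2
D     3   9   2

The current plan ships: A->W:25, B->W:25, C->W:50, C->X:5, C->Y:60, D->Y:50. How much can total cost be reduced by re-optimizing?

165

Current plan cost = 25·8 + 25·9 + 50·4 + 5·11 + 60·2 + 50·2 = 900.
Optimal plan:
  A–X: 5 × 2 = 10
  A–Y: 20 × 6 = 120
  B–Y: 25 × 5 = 125
  C–W: 50 × 4 = 200
  C–Y: 65 × 2 = 130
  D–W: 50 × 3 = 150
Optimal cost = 735.
Saving = 900 − 735 = 165.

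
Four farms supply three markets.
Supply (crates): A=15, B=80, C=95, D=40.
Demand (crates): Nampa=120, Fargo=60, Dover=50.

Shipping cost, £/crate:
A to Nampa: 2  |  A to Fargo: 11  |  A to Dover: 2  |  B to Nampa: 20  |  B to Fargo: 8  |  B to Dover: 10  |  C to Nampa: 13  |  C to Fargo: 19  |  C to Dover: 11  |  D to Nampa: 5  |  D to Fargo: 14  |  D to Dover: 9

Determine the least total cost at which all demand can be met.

2085

An optimal shipping plan:
  A–Nampa: 15 × £2 = £30
  B–Fargo: 60 × £8 = £480
  B–Dover: 20 × £10 = £200
  C–Nampa: 65 × £13 = £845
  C–Dover: 30 × £11 = £330
  D–Nampa: 40 × £5 = £200
Total = 30 + 480 + 200 + 845 + 330 + 200 = £2085.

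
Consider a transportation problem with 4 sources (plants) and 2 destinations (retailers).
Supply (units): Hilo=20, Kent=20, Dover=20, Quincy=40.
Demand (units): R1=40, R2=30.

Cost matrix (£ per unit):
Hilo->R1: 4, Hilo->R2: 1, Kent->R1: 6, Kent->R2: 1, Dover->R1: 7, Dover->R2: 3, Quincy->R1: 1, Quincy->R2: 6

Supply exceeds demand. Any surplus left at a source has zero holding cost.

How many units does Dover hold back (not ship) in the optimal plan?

An optimal plan:
  Hilo→R2: 20 × £1 = £20
  Kent→R2: 10 × £1 = £10
  Quincy→R1: 40 × £1 = £40
Total cost = £70.
Dover ships 0 of its 20, leaving 20.

20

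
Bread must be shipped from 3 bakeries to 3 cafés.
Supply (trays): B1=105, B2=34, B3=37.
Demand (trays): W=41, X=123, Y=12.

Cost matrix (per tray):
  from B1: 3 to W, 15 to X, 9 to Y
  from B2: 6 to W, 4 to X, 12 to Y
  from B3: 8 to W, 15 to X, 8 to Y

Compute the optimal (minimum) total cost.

1690

Optimal allocation:
  B1–W: 41 trays
  B1–X: 64 trays
  B2–X: 34 trays
  B3–X: 25 trays
  B3–Y: 12 trays
Total cost = 1690.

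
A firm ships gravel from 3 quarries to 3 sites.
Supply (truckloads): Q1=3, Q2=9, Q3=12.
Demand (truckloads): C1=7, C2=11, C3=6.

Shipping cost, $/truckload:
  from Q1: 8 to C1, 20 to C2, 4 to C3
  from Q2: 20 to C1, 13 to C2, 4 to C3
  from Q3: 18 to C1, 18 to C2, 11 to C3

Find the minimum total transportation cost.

An optimal shipping plan:
  Q1–C1: 3 truckloads
  Q2–C2: 3 truckloads
  Q2–C3: 6 truckloads
  Q3–C1: 4 truckloads
  Q3–C2: 8 truckloads
Total cost = $303.

303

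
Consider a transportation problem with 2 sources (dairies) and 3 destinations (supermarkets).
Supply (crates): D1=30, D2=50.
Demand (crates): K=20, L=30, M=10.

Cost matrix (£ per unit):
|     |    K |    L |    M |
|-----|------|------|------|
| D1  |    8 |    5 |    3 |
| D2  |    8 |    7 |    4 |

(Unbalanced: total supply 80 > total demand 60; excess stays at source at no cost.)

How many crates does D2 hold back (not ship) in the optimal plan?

20

An optimal plan:
  D1->L: 30 × £5 = £150
  D2->K: 20 × £8 = £160
  D2->M: 10 × £4 = £40
Total cost = £350.
D2 ships 30 of its 50, leaving 20.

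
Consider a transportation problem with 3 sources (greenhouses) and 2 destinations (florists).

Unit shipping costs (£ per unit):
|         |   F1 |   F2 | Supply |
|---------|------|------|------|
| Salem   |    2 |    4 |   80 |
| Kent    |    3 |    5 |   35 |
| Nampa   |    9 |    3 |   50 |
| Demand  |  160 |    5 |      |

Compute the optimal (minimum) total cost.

A cheapest plan:
  Salem–F1: 80 × £2 = £160
  Kent–F1: 35 × £3 = £105
  Nampa–F1: 45 × £9 = £405
  Nampa–F2: 5 × £3 = £15
Total = 160 + 105 + 405 + 15 = £685.
(Supply check: Salem ships 80; Kent ships 35; Nampa ships 50.)

685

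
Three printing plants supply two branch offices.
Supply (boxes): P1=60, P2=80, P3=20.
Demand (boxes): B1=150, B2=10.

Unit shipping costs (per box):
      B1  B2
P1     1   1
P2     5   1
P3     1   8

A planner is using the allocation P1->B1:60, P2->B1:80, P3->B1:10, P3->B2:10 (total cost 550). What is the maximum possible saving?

Current plan cost = 60·1 + 80·5 + 10·1 + 10·8 = 550.
Optimal plan:
  P1–B1: 60 boxes
  P2–B1: 70 boxes
  P2–B2: 10 boxes
  P3–B1: 20 boxes
Optimal cost = 440.
Saving = 550 − 440 = 110.

110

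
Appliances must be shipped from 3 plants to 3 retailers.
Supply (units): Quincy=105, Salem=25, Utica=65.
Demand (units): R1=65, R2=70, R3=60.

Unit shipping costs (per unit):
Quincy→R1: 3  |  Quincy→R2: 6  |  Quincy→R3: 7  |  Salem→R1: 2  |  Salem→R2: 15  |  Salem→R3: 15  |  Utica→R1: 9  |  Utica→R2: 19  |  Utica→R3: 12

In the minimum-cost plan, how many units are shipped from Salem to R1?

25

Solving gives:
  Quincy->R1: 35 × 3 = 105
  Quincy->R2: 70 × 6 = 420
  Salem->R1: 25 × 2 = 50
  Utica->R1: 5 × 9 = 45
  Utica->R3: 60 × 12 = 720
Total cost = 1340.
So Salem→R1 carries 25 units.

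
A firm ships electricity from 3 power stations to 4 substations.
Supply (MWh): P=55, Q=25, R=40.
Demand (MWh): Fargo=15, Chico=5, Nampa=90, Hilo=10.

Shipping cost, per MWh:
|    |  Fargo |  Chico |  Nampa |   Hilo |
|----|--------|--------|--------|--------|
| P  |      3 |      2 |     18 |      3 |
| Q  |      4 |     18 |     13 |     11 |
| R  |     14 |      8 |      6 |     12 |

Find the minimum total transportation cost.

One minimum-cost allocation:
  P to Fargo: 15 × 3 = 45
  P to Chico: 5 × 2 = 10
  P to Nampa: 25 × 18 = 450
  P to Hilo: 10 × 3 = 30
  Q to Nampa: 25 × 13 = 325
  R to Nampa: 40 × 6 = 240
Total = 45 + 10 + 450 + 30 + 325 + 240 = 1100.
(Supply check: P ships 55; Q ships 25; R ships 40.)

1100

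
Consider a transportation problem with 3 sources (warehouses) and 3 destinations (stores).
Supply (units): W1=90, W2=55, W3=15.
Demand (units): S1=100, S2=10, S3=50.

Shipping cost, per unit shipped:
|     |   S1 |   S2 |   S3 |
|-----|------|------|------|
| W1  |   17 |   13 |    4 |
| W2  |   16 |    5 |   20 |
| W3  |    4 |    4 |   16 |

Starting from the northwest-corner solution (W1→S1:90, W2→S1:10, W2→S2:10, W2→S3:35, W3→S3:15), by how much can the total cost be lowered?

Current plan cost = 90·17 + 10·16 + 10·5 + 35·20 + 15·16 = 2680.
Optimal plan:
  W1→S1: 40 units
  W1→S3: 50 units
  W2→S1: 45 units
  W2→S2: 10 units
  W3→S1: 15 units
Optimal cost = 1710.
Saving = 2680 − 1710 = 970.

970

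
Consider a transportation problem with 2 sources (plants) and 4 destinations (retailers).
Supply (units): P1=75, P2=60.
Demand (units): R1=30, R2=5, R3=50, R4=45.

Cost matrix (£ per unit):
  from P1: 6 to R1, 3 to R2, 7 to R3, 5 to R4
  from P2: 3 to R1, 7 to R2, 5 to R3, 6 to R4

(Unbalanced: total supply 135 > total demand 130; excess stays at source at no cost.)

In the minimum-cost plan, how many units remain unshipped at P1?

An optimal plan:
  P1->R2: 5 × £3 = £15
  P1->R3: 20 × £7 = £140
  P1->R4: 45 × £5 = £225
  P2->R1: 30 × £3 = £90
  P2->R3: 30 × £5 = £150
Total cost = £620.
P1 ships 70 of its 75, leaving 5.

5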